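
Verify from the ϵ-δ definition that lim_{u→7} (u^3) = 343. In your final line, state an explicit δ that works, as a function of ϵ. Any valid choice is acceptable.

Fix ϵ > 0. We seek δ > 0 with 0 < |u − 7| < δ ⇒ |u^3 − 343| < ϵ.
Factor: u^3 − 343 = (u − 7)(u^2 + 7u + 49), so |u^3 − 343| = |u − 7|·|u^2 + 7u + 49|.
Impose δ ≤ 1 so that |u| < 8; then |u^2 + 7u + 49| ≤ 169.
Hence |u^3 − 343| ≤ 169|u − 7|, which is < ϵ once |u − 7| < ϵ/169.
Take δ = min(1, ϵ/169). If 0 < |u − 7| < δ then both bounds hold and |u^3 − 343| ≤ 169|u − 7| < 169·(ϵ/169) = ϵ.

δ = min(1, ϵ/169)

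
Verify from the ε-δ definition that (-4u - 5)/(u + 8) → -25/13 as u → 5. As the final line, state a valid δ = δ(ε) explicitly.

Suppose ε > 0. We want δ > 0 with 0 < |u − 5| < δ ⇒ |(-4u - 5)/(u + 8) + 25/13| < ε.
Combining over a common denominator, (-4u - 5)/(u + 8) + 25/13 = [(-4u - 5)·13 − (-25)·(u + 8)] / [13·(u + 8)] = -27(u − 5) / (13(u + 8)).
So |(-4u - 5)/(u + 8) + 25/13| = 27|u − 5| / (13·|u + 8|).
Require δ ≤ 13/2, so |u + 8| ≥ |13| − |u − 5| > 13 − 13/2 = 13/2.
Hence |(-4u - 5)/(u + 8) + 25/13| < 27|u − 5|/(13·(13/2)) = (54/169)|u − 5|, which is < ε once |u − 5| < (169/54)ε.
Take δ = min(13/2, (169/54)ε). Then 0 < |u − 5| < δ forces both bounds, so |(-4u - 5)/(u + 8) + 25/13| < ε.

δ = min(13/2, (169/54)ε)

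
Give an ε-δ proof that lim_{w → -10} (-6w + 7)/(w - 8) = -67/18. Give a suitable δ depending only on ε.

δ = min(9, (162/41)ε)

Fix ε > 0. We want δ > 0 with 0 < |w + 10| < δ ⇒ |(-6w + 7)/(w - 8) + 67/18| < ε.
Combining over a common denominator, (-6w + 7)/(w - 8) + 67/18 = [(-6w + 7)·(-18) − 67·(w - 8)] / [(-18)·(w - 8)] = 41(w + 10) / ((-18)(w - 8)).
So |(-6w + 7)/(w - 8) + 67/18| = 41|w + 10| / (18·|w − 8|).
Restrict δ ≤ 9. Then |w + 10| < 9 gives |w − 8| = |(w + 10) + (-18)| ≥ 18 − 9 = 9.
Hence |(-6w + 7)/(w - 8) + 67/18| < 41|w + 10|/(18·9) = (41/162)|w + 10|, which is < ε once |w + 10| < (162/41)ε.
Take δ = min(9, (162/41)ε). Then 0 < |w + 10| < δ forces both bounds, so |(-6w + 7)/(w - 8) + 67/18| < ε.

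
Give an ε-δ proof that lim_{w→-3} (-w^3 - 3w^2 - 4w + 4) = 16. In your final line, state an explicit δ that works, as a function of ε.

δ = min(2, ε/29)

Let ε > 0 be given. We want δ > 0 such that 0 < |w + 3| < δ implies |(-w^3 - 3w^2 - 4w + 4) − 16| < ε.
(-w^3 - 3w^2 - 4w + 4) − 16 = -w^3 - 3w^2 - 4w - 12 = (w + 3)(-w^2 - 4).
So |(-w^3 - 3w^2 - 4w + 4) − 16| = |w + 3|·|-w^2 - 4|.
Assume first that |w + 3| < 2, so |w| < 5. Then |-w^2 - 4| ≤ 5^2 + 4 = 29.
Hence |(-w^3 - 3w^2 - 4w + 4) − 16| ≤ 29|w + 3| < ε provided |w + 3| < ε/29.
Choosing δ = min(2, ε/29) ensures both conditions, hence |(-w^3 - 3w^2 - 4w + 4) − 16| < ε.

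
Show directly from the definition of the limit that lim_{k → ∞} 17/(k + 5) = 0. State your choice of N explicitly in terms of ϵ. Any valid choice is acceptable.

Suppose ϵ > 0. For k ≥ 1, |17/(k + 5) − 0| = 17/(k + 5) ≤ 17/k.
We need 17/k < ϵ, i.e. k > 17/ϵ.
Take N = 17/ϵ. If k > N then |17/(k + 5)| ≤ 17/k < ϵ.

N = 17/ϵ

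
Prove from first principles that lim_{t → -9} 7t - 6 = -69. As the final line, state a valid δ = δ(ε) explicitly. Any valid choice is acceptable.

δ = ε/7

Let ε > 0 be given. We need δ > 0 so that 0 < |t + 9| < δ implies |(7t - 6) + 69| < ε.
|(7t - 6) + 69| = |7t + 63| = 7|t + 9|.
So 7|t + 9| < ε exactly when |t + 9| < ε/7.
Choosing δ = ε/7 gives |(7t - 6) + 69| = 7|t + 9| < ε whenever |t + 9| < δ.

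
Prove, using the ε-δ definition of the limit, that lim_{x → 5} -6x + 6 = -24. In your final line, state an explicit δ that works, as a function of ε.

Suppose ε > 0. We need δ > 0 so that 0 < |x − 5| < δ implies |(-6x + 6) + 24| < ε.
|(-6x + 6) + 24| = |-6x + 30| = 6|x − 5|.
Thus it suffices that |x − 5| < ε/6.
Take δ = ε/6. If 0 < |x − 5| < δ then |(-6x + 6) + 24| = 6|x − 5| < 6·(ε/6) = ε.

δ = ε/6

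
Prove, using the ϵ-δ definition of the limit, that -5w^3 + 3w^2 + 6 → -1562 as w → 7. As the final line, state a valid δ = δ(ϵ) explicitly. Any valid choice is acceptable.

δ = min(2, ϵ/917)

Let ϵ > 0. We want δ > 0 such that 0 < |w − 7| < δ implies |(-5w^3 + 3w^2 + 6) + 1562| < ϵ.
(-5w^3 + 3w^2 + 6) + 1562 = -5w^3 + 3w^2 + 1568 = (w − 7)(-5w^2 - 32w - 224).
So |(-5w^3 + 3w^2 + 6) + 1562| = |w − 7|·|-5w^2 - 32w - 224|.
Assume first that |w − 7| < 2, so |w| < 9. Then |-5w^2 - 32w - 224| ≤ 5·9^2 + 32·9 + 224 = 917.
Hence |(-5w^3 + 3w^2 + 6) + 1562| ≤ 917|w − 7| < ϵ provided |w − 7| < ϵ/917.
Take δ = min(2, ϵ/917). Then 0 < |w − 7| < δ gives both |w − 7| < 2 and |w − 7| < ϵ/917, so |(-5w^3 + 3w^2 + 6) + 1562| < ϵ.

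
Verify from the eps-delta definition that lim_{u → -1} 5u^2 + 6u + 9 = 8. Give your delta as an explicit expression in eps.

Suppose eps > 0. We want delta > 0 such that 0 < |u + 1| < delta implies |(5u^2 + 6u + 9) − 8| < eps.
(5u^2 + 6u + 9) − 8 = 5u^2 + 6u + 1 = (u + 1)(5u + 1).
So |(5u^2 + 6u + 9) − 8| = |u + 1|·|5u + 1|.
Assume first that |u + 1| < 1, so |u| < 2. Then |5u + 1| ≤ 5·2 + 1 = 11.
Hence |(5u^2 + 6u + 9) − 8| ≤ 11|u + 1| < eps provided |u + 1| < eps/11.
Choosing delta = min(1, eps/11) ensures both conditions, hence |(5u^2 + 6u + 9) − 8| < eps.

delta = min(1, eps/11)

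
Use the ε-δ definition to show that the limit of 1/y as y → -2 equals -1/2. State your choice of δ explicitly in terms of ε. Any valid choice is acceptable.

δ = min(1, 2ε)

Fix ε > 0. We seek δ > 0 such that 0 < |y + 2| < δ implies |1/y + 1/2| < ε.
|1/y + 1/2| = |-2 − y|/(2·|y|) = |y + 2|/(2|y|).
Require δ ≤ 1 so that |y| > 2 − 1 = 1, hence 2|y| > 2.
Then |1/y + 1/2| < |y + 2|/2, which is < ε when |y + 2| < 2ε.
Take δ = min(1, 2ε). Then 0 < |y + 2| < δ gives both |y + 2| < 1 and |y + 2| < 2ε, so |1/y + 1/2| < ε.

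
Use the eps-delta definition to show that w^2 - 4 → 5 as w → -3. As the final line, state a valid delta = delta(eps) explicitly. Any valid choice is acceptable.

Suppose eps > 0. We want delta > 0 such that 0 < |w + 3| < delta implies |(w^2 - 4) − 5| < eps.
(w^2 - 4) − 5 = w^2 - 9 = (w + 3)(w - 3).
So |(w^2 - 4) − 5| = |w + 3|·|w - 3|.
Assume first that |w + 3| < 2, so |w| < 5. Then |w - 3| ≤ 5 + 3 = 8.
Hence |(w^2 - 4) − 5| ≤ 8|w + 3| < eps provided |w + 3| < eps/8.
Choosing delta = min(2, eps/8) ensures both conditions, hence |(w^2 - 4) − 5| < eps.

delta = min(2, eps/8)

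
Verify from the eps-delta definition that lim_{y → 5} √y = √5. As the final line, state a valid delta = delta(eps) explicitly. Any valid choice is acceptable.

Fix eps > 0. We want delta > 0 such that 0 < |y − 5| < delta implies |√y − √5| < eps.
Multiplying by the conjugate, |√y − √5| = |y − 5|/(√y + √5).
Restrict delta ≤ 5 so that |y − 5| < 5 forces y > 0, and then √y + √5 > √5.
Hence |√y − √5| < |y − 5|/√5, which is < eps once |y − 5| < √5·eps.
Take delta = min(5, √5·eps). If 0 < |y − 5| < delta then y > 0 and |√y − √5| < |y − 5|/√5 < eps.

delta = min(5, √5·eps)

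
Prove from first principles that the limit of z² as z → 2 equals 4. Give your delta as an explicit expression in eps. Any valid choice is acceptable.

Let eps > 0. We seek delta > 0 with 0 < |z − 2| < delta ⇒ |z² − 4| < eps.
Factor: z² − 4 = (z − 2)(z + 2), so |z² − 4| = |z − 2|·|z + 2|.
Restrict delta ≤ 1. Then |z − 2| < 1 gives |z| < 3, so by the triangle inequality |z + 2| ≤ 3 + 2 = 5.
Hence |z² − 4| ≤ 5|z − 2|, which is < eps once |z − 2| < eps/5.
Take delta = min(1, eps/5). If 0 < |z − 2| < delta then both bounds hold and |z² − 4| ≤ 5|z − 2| < 5·(eps/5) = eps.

delta = min(1, eps/5)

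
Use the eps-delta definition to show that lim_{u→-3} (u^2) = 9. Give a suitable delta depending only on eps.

delta = min(1, eps/7)

Let eps > 0 be given. We seek delta > 0 with 0 < |u + 3| < delta ⇒ |u^2 − 9| < eps.
Factor: u^2 − 9 = (u + 3)(u - 3), so |u^2 − 9| = |u + 3|·|u - 3|.
Impose delta ≤ 1 so that |u| < 4; then |u - 3| ≤ 7.
Hence |u^2 − 9| ≤ 7|u + 3|, which is < eps once |u + 3| < eps/7.
Take delta = min(1, eps/7). If 0 < |u + 3| < delta then both bounds hold and |u^2 − 9| ≤ 7|u + 3| < 7·(eps/7) = eps.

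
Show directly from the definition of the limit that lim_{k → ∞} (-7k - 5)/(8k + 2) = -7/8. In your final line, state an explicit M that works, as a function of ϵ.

Suppose ϵ > 0. For k ≥ 1, |(-7k - 5)/(8k + 2) + 7/8| = |-26|/(8(8k + 2)) = 26/(8(8k + 2)).
Since 8k + 2 ≥ 8k for k ≥ 1, this is ≤ 26/(8·8k) = (13/32)/k.
So |(-7k - 5)/(8k + 2) + 7/8| < ϵ whenever k > (13/32)/ϵ.
Take M = (13/32)/ϵ. If k > M then |(-7k - 5)/(8k + 2) + 7/8| ≤ (13/32)/k < ϵ.

M = (13/32)/ϵ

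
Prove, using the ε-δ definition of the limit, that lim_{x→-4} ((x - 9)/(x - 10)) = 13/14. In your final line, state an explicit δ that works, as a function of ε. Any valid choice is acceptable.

δ = min(7, 98ε)

Let ε > 0. We want δ > 0 with 0 < |x + 4| < δ ⇒ |(x - 9)/(x - 10) − (13/14)| < ε.
Combining over a common denominator, (x - 9)/(x - 10) − (13/14) = [(x - 9)·(-14) − (-13)·(x - 10)] / [(-14)·(x - 10)] = -1(x + 4) / ((-14)(x - 10)).
So |(x - 9)/(x - 10) − (13/14)| = |x + 4| / (14·|x − 10|).
Restrict δ ≤ 7. Then |x + 4| < 7 gives |x − 10| = |(x + 4) + (-14)| ≥ 14 − 7 = 7.
Hence |(x - 9)/(x - 10) − (13/14)| < |x + 4|/(14·7) = (1/98)|x + 4|, which is < ε once |x + 4| < 98ε.
Take δ = min(7, 98ε). Then 0 < |x + 4| < δ forces both bounds, so |(x - 9)/(x - 10) − (13/14)| < ε.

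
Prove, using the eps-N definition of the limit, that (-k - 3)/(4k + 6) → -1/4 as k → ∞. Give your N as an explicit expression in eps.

Let eps > 0. For k ≥ 1, |(-k - 3)/(4k + 6) + 1/4| = |-6|/(4(4k + 6)) = 6/(4(4k + 6)).
Since 4k + 6 ≥ 4k for k ≥ 1, this is ≤ 6/(4·4k) = (3/8)/k.
So |(-k - 3)/(4k + 6) + 1/4| < eps whenever k > (3/8)/eps.
Take N = (3/8)/eps. If k > N then |(-k - 3)/(4k + 6) + 1/4| ≤ (3/8)/k < eps.

N = (3/8)/eps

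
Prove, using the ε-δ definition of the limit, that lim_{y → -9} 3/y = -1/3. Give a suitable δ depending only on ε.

δ = min(9/2, (27/2)ε)

Let ε > 0 be given. We seek δ > 0 such that 0 < |y + 9| < δ implies |3/y + 1/3| < ε.
|3/y + 1/3| = 3·|-9 − y|/(9·|y|) = 3|y + 9|/(9|y|).
Restrict δ ≤ 9/2. Then |y + 9| < 9/2 gives |y| > 9/2, so 9|y| > 81/2.
Then |3/y + 1/3| < 3|y + 9|/(81/2), which is < ε when |y + 9| < (27/2)ε.
Take δ = min(9/2, (27/2)ε). Then 0 < |y + 9| < δ gives both |y + 9| < 9/2 and |y + 9| < (27/2)ε, so |3/y + 1/3| < ε.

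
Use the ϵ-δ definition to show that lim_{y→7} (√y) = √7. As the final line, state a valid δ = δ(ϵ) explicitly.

δ = min(7, √7·ϵ)

Let ϵ > 0. We want δ > 0 such that 0 < |y − 7| < δ implies |√y − √7| < ϵ.
Multiplying by the conjugate, |√y − √7| = |y − 7|/(√y + √7).
Restrict δ ≤ 7 so that |y − 7| < 7 forces y > 0, and then √y + √7 > √7.
Hence |√y − √7| < |y − 7|/√7, which is < ϵ once |y − 7| < √7·ϵ.
Take δ = min(7, √7·ϵ). If 0 < |y − 7| < δ then y > 0 and |√y − √7| < |y − 7|/√7 < ϵ.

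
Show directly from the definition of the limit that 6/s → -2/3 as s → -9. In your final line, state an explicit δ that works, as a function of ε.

Fix ε > 0. We seek δ > 0 such that 0 < |s + 9| < δ implies |6/s + 2/3| < ε.
|6/s + 2/3| = 6·|-9 − s|/(9·|s|) = 6|s + 9|/(9|s|).
Restrict δ ≤ 9/2. Then |s + 9| < 9/2 gives |s| > 9/2, so 9|s| > 81/2.
Then |6/s + 2/3| < 6|s + 9|/(81/2), which is < ε when |s + 9| < (27/4)ε.
Take δ = min(9/2, (27/4)ε). Then 0 < |s + 9| < δ gives both |s + 9| < 9/2 and |s + 9| < (27/4)ε, so |6/s + 2/3| < ε.

δ = min(9/2, (27/4)ε)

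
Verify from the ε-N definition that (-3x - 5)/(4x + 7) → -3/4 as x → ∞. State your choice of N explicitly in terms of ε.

N = (1/16)/ε

Suppose ε > 0. We seek N > 0 such that x > N implies |(-3x - 5)/(4x + 7) + 3/4| < ε.
(-3x - 5)/(4x + 7) + 3/4 = (4(-3x - 5) − (-3)(4x + 7)) / (4(4x + 7)) = 1/(4(4x + 7)).
For x > 0 we have 4x + 7 > 4x, so |(-3x - 5)/(4x + 7) + 3/4| = 1/(4(4x + 7)) < 1/(4·4x) = (1/16)/x.
Thus |(-3x - 5)/(4x + 7) + 3/4| < ε whenever x > (1/16)/ε.
Take N = (1/16)/ε. If x > N then |(-3x - 5)/(4x + 7) + 3/4| < (1/16)/x < ε.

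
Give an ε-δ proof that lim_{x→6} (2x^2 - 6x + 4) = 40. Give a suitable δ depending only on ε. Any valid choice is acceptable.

δ = min(2, ε/22)

Suppose ε > 0. We want δ > 0 such that 0 < |x − 6| < δ implies |(2x^2 - 6x + 4) − 40| < ε.
(2x^2 - 6x + 4) − 40 = 2x^2 - 6x - 36 = (x − 6)(2x + 6).
So |(2x^2 - 6x + 4) − 40| = |x − 6|·|2x + 6|.
Require δ ≤ 2. Then |x − 6| < 2 gives |x| < 8, and by the triangle inequality |2x + 6| ≤ 2·8 + 6 = 22.
Hence |(2x^2 - 6x + 4) − 40| ≤ 22|x − 6| < ε provided |x − 6| < ε/22.
Choosing δ = min(2, ε/22) ensures both conditions, hence |(2x^2 - 6x + 4) − 40| < ε.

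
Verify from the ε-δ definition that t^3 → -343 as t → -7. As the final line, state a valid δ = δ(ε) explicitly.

δ = min(2, ε/193)

Let ε > 0. We seek δ > 0 with 0 < |t + 7| < δ ⇒ |t^3 + 343| < ε.
Factor: t^3 + 343 = (t + 7)(t^2 - 7t + 49), so |t^3 + 343| = |t + 7|·|t^2 - 7t + 49|.
Restrict δ ≤ 2. Then |t + 7| < 2 gives |t| < 9, so by the triangle inequality |t^2 - 7t + 49| ≤ 9^2 + 7·9 + 49 = 193.
Hence |t^3 + 343| ≤ 193|t + 7|, which is < ε once |t + 7| < ε/193.
Take δ = min(2, ε/193). If 0 < |t + 7| < δ then both bounds hold and |t^3 + 343| ≤ 193|t + 7| < 193·(ε/193) = ε.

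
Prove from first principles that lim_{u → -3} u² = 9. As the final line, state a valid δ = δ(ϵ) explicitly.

Let ϵ > 0 be given. We seek δ > 0 with 0 < |u + 3| < δ ⇒ |u² − 9| < ϵ.
Factor: u² − 9 = (u + 3)(u - 3), so |u² − 9| = |u + 3|·|u - 3|.
Impose δ ≤ 2 so that |u| < 5; then |u - 3| ≤ 8.
Hence |u² − 9| ≤ 8|u + 3|, which is < ϵ once |u + 3| < ϵ/8.
Take δ = min(2, ϵ/8). If 0 < |u + 3| < δ then both bounds hold and |u² − 9| ≤ 8|u + 3| < 8·(ϵ/8) = ϵ.

δ = min(2, ϵ/8)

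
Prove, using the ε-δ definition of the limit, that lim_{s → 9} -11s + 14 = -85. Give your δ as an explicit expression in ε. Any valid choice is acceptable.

δ = ε/11

Let ε > 0 be given. We need δ > 0 so that 0 < |s − 9| < δ implies |(-11s + 14) + 85| < ε.
|(-11s + 14) + 85| = |-11s + 99| = 11|s − 9|.
Thus it suffices that |s − 9| < ε/11.
Take δ = ε/11. If 0 < |s − 9| < δ then |(-11s + 14) + 85| = 11|s − 9| < 11·(ε/11) = ε.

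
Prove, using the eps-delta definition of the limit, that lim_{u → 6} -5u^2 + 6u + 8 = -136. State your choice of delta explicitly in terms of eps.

delta = min(1, eps/59)

Let eps > 0. We want delta > 0 such that 0 < |u − 6| < delta implies |(-5u^2 + 6u + 8) + 136| < eps.
(-5u^2 + 6u + 8) + 136 = -5u^2 + 6u + 144 = (u − 6)(-5u - 24).
So |(-5u^2 + 6u + 8) + 136| = |u − 6|·|-5u - 24|.
Assume first that |u − 6| < 1, so |u| < 7. Then |-5u - 24| ≤ 5·7 + 24 = 59.
Hence |(-5u^2 + 6u + 8) + 136| ≤ 59|u − 6| < eps provided |u − 6| < eps/59.
Take delta = min(1, eps/59). Then 0 < |u − 6| < delta gives both |u − 6| < 1 and |u − 6| < eps/59, so |(-5u^2 + 6u + 8) + 136| < eps.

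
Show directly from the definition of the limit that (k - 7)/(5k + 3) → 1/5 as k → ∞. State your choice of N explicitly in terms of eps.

N = (38/25)/eps

Let eps > 0. For k ≥ 1, |(k - 7)/(5k + 3) − (1/5)| = |-38|/(5(5k + 3)) = 38/(5(5k + 3)).
Since 5k + 3 ≥ 5k for k ≥ 1, this is ≤ 38/(5·5k) = (38/25)/k.
So |(k - 7)/(5k + 3) − (1/5)| < eps whenever k > (38/25)/eps.
Take N = (38/25)/eps. If k > N then |(k - 7)/(5k + 3) − (1/5)| ≤ (38/25)/k < eps.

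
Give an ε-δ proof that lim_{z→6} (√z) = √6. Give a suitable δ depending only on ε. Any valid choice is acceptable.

Let ε > 0. We want δ > 0 such that 0 < |z − 6| < δ implies |√z − √6| < ε.
Multiplying by the conjugate, |√z − √6| = |z − 6|/(√z + √6).
Restrict δ ≤ 6 so that |z − 6| < 6 forces z > 0, and then √z + √6 > √6.
Hence |√z − √6| < |z − 6|/√6, which is < ε once |z − 6| < √6·ε.
Take δ = min(6, √6·ε). If 0 < |z − 6| < δ then z > 0 and |√z − √6| < |z − 6|/√6 < ε.

δ = min(6, √6·ε)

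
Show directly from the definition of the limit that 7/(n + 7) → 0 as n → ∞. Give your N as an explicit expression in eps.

N = 7/eps

Suppose eps > 0. For n ≥ 1, |7/(n + 7) − 0| = 7/(n + 7) ≤ 7/n.
We need 7/n < eps, i.e. n > 7/eps.
Take N = 7/eps. If n > N then |7/(n + 7)| ≤ 7/n < eps.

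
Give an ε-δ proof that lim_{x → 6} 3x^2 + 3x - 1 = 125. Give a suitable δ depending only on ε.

δ = min(2, ε/45)

Let ε > 0. We want δ > 0 such that 0 < |x − 6| < δ implies |(3x^2 + 3x - 1) − 125| < ε.
(3x^2 + 3x - 1) − 125 = 3x^2 + 3x - 126 = (x − 6)(3x + 21).
So |(3x^2 + 3x - 1) − 125| = |x − 6|·|3x + 21|.
Assume first that |x − 6| < 2, so |x| < 8. Then |3x + 21| ≤ 3·8 + 21 = 45.
Hence |(3x^2 + 3x - 1) − 125| ≤ 45|x − 6| < ε provided |x − 6| < ε/45.
Choosing δ = min(2, ε/45) ensures both conditions, hence |(3x^2 + 3x - 1) − 125| < ε.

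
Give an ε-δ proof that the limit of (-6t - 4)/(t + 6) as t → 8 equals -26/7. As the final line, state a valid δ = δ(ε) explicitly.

Suppose ε > 0. We want δ > 0 with 0 < |t − 8| < δ ⇒ |(-6t - 4)/(t + 6) + 26/7| < ε.
Combining over a common denominator, (-6t - 4)/(t + 6) + 26/7 = [(-6t - 4)·14 − (-52)·(t + 6)] / [14·(t + 6)] = -32(t − 8) / (14(t + 6)).
So |(-6t - 4)/(t + 6) + 26/7| = 32|t − 8| / (14·|t + 6|).
Require δ ≤ 7, so |t + 6| ≥ |14| − |t − 8| > 14 − 7 = 7.
Hence |(-6t - 4)/(t + 6) + 26/7| < 32|t − 8|/(14·7) = (16/49)|t − 8|, which is < ε once |t − 8| < (49/16)ε.
Take δ = min(7, (49/16)ε). Then 0 < |t − 8| < δ forces both bounds, so |(-6t - 4)/(t + 6) + 26/7| < ε.

δ = min(7, (49/16)ε)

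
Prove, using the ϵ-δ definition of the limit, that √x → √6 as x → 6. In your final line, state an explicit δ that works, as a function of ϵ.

δ = min(6, √6·ϵ)

Fix ϵ > 0. We want δ > 0 such that 0 < |x − 6| < δ implies |√x − √6| < ϵ.
Rationalise: √x − √6 = (x − 6)/(√x + √6), so |√x − √6| = |x − 6|/(√x + √6).
Restrict δ ≤ 6 so that |x − 6| < 6 forces x > 0, and then √x + √6 > √6.
Hence |√x − √6| < |x − 6|/√6, which is < ϵ once |x − 6| < √6·ϵ.
Take δ = min(6, √6·ϵ). If 0 < |x − 6| < δ then x > 0 and |√x − √6| < |x − 6|/√6 < ϵ.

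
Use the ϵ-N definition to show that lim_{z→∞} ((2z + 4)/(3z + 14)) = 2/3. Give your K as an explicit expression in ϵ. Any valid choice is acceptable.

K = (16/9)/ϵ

Fix ϵ > 0. We seek K > 0 such that z > K implies |(2z + 4)/(3z + 14) − (2/3)| < ϵ.
(2z + 4)/(3z + 14) − (2/3) = (3(2z + 4) − 2(3z + 14)) / (3(3z + 14)) = -16/(3(3z + 14)).
For z > 0 we have 3z + 14 > 3z, so |(2z + 4)/(3z + 14) − (2/3)| = 16/(3(3z + 14)) < 16/(3·3z) = (16/9)/z.
Thus |(2z + 4)/(3z + 14) − (2/3)| < ϵ whenever z > (16/9)/ϵ.
Take K = (16/9)/ϵ. If z > K then |(2z + 4)/(3z + 14) − (2/3)| < (16/9)/z < ϵ.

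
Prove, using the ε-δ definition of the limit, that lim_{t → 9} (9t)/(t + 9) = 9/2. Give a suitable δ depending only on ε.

Let ε > 0 be given. We want δ > 0 with 0 < |t − 9| < δ ⇒ |(9t)/(t + 9) − (9/2)| < ε.
Combining over a common denominator, (9t)/(t + 9) − (9/2) = [(9t)·18 − 81·(t + 9)] / [18·(t + 9)] = 81(t − 9) / (18(t + 9)).
So |(9t)/(t + 9) − (9/2)| = 81|t − 9| / (18·|t + 9|).
Require δ ≤ 9, so |t + 9| ≥ |18| − |t − 9| > 18 − 9 = 9.
Hence |(9t)/(t + 9) − (9/2)| < 81|t − 9|/(18·9) = (1/2)|t − 9|, which is < ε once |t − 9| < 2ε.
Take δ = min(9, 2ε). Then 0 < |t − 9| < δ forces both bounds, so |(9t)/(t + 9) − (9/2)| < ε.

δ = min(9, 2ε)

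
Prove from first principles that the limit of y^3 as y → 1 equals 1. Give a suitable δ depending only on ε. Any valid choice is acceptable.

δ = min(2, ε/13)

Fix ε > 0. We seek δ > 0 with 0 < |y − 1| < δ ⇒ |y^3 − 1| < ε.
Factor: y^3 − 1 = (y − 1)(y^2 + y + 1), so |y^3 − 1| = |y − 1|·|y^2 + y + 1|.
Restrict δ ≤ 2. Then |y − 1| < 2 gives |y| < 3, so by the triangle inequality |y^2 + y + 1| ≤ 3^2 + 3 + 1 = 13.
Hence |y^3 − 1| ≤ 13|y − 1|, which is < ε once |y − 1| < ε/13.
Take δ = min(2, ε/13). If 0 < |y − 1| < δ then both bounds hold and |y^3 − 1| ≤ 13|y − 1| < 13·(ε/13) = ε.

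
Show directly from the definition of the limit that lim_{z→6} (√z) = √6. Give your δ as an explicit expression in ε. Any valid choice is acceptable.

δ = min(6, √6·ε)

Let ε > 0 be given. We want δ > 0 such that 0 < |z − 6| < δ implies |√z − √6| < ε.
Rationalise: √z − √6 = (z − 6)/(√z + √6), so |√z − √6| = |z − 6|/(√z + √6).
Restrict δ ≤ 6 so that |z − 6| < 6 forces z > 0, and then √z + √6 > √6.
Hence |√z − √6| < |z − 6|/√6, which is < ε once |z − 6| < √6·ε.
Take δ = min(6, √6·ε). If 0 < |z − 6| < δ then z > 0 and |√z − √6| < |z − 6|/√6 < ε.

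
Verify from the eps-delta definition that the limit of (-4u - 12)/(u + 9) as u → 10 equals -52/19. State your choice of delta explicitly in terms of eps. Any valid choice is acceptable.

Suppose eps > 0. We want delta > 0 with 0 < |u − 10| < delta ⇒ |(-4u - 12)/(u + 9) + 52/19| < eps.
Combining over a common denominator, (-4u - 12)/(u + 9) + 52/19 = [(-4u - 12)·19 − (-52)·(u + 9)] / [19·(u + 9)] = -24(u − 10) / (19(u + 9)).
So |(-4u - 12)/(u + 9) + 52/19| = 24|u − 10| / (19·|u + 9|).
Restrict delta ≤ 19/2. Then |u − 10| < 19/2 gives |u + 9| = |(u − 10) + 19| ≥ 19 − 19/2 = 19/2.
Hence |(-4u - 12)/(u + 9) + 52/19| < 24|u − 10|/(19·(19/2)) = (48/361)|u − 10|, which is < eps once |u − 10| < (361/48)eps.
Take delta = min(19/2, (361/48)eps). Then 0 < |u − 10| < delta forces both bounds, so |(-4u - 12)/(u + 9) + 52/19| < eps.

delta = min(19/2, (361/48)eps)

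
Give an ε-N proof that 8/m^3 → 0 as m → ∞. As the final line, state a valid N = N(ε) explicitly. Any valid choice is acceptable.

N = (8/ε)^{1/3}

Suppose ε > 0. For m ≥ 1, |8/m^3 − 0| = 8/m^3.
8/m^3 < ε ⇔ m^3 > 8/ε ⇔ m > (8/ε)^{1/3}.
Take N = (8/ε)^{1/3}. Then m > N implies 8/m^3 < ε.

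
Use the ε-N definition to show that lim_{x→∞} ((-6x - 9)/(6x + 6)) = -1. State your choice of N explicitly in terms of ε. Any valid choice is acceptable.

Fix ε > 0. We seek N > 0 such that x > N implies |(-6x - 9)/(6x + 6) + 1| < ε.
(-6x - 9)/(6x + 6) + 1 = (6(-6x - 9) − (-6)(6x + 6)) / (6(6x + 6)) = -18/(6(6x + 6)).
For x > 0 we have 6x + 6 > 6x, so |(-6x - 9)/(6x + 6) + 1| = 18/(6(6x + 6)) < 18/(6·6x) = (1/2)/x.
Thus |(-6x - 9)/(6x + 6) + 1| < ε whenever x > (1/2)/ε.
Take N = (1/2)/ε. If x > N then |(-6x - 9)/(6x + 6) + 1| < (1/2)/x < ε.

N = (1/2)/ε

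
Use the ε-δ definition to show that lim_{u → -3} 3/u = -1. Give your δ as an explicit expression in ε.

Suppose ε > 0. We seek δ > 0 such that 0 < |u + 3| < δ implies |3/u + 1| < ε.
|3/u + 1| = 3·|-3 − u|/(3·|u|) = 3|u + 3|/(3|u|).
Restrict δ ≤ 3/2. Then |u + 3| < 3/2 gives |u| > 3/2, so 3|u| > 9/2.
Then |3/u + 1| < 3|u + 3|/(9/2), which is < ε when |u + 3| < (3/2)ε.
Take δ = min(3/2, (3/2)ε). Then 0 < |u + 3| < δ gives both |u + 3| < 3/2 and |u + 3| < (3/2)ε, so |3/u + 1| < ε.

δ = min(3/2, (3/2)ε)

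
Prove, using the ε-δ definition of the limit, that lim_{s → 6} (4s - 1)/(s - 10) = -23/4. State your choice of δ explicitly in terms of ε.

δ = min(2, (8/39)ε)

Suppose ε > 0. We want δ > 0 with 0 < |s − 6| < δ ⇒ |(4s - 1)/(s - 10) + 23/4| < ε.
Combining over a common denominator, (4s - 1)/(s - 10) + 23/4 = [(4s - 1)·(-4) − 23·(s - 10)] / [(-4)·(s - 10)] = -39(s − 6) / ((-4)(s - 10)).
So |(4s - 1)/(s - 10) + 23/4| = 39|s − 6| / (4·|s − 10|).
Restrict δ ≤ 2. Then |s − 6| < 2 gives |s − 10| = |(s − 6) + (-4)| ≥ 4 − 2 = 2.
Hence |(4s - 1)/(s - 10) + 23/4| < 39|s − 6|/(4·2) = (39/8)|s − 6|, which is < ε once |s − 6| < (8/39)ε.
Take δ = min(2, (8/39)ε). Then 0 < |s − 6| < δ forces both bounds, so |(4s - 1)/(s - 10) + 23/4| < ε.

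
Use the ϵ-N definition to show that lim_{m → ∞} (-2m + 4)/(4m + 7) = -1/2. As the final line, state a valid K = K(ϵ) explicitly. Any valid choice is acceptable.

Suppose ϵ > 0. For m ≥ 1, |(-2m + 4)/(4m + 7) + 1/2| = |30|/(4(4m + 7)) = 30/(4(4m + 7)).
Since 4m + 7 ≥ 4m for m ≥ 1, this is ≤ 30/(4·4m) = (15/8)/m.
So |(-2m + 4)/(4m + 7) + 1/2| < ϵ whenever m > (15/8)/ϵ.
Take K = (15/8)/ϵ. If m > K then |(-2m + 4)/(4m + 7) + 1/2| ≤ (15/8)/m < ϵ.

K = (15/8)/ϵ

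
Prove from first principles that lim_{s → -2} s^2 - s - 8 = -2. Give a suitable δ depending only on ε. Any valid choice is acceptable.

Fix ε > 0. We want δ > 0 such that 0 < |s + 2| < δ implies |(s^2 - s - 8) + 2| < ε.
(s^2 - s - 8) + 2 = s^2 - s - 6 = (s + 2)(s - 3).
So |(s^2 - s - 8) + 2| = |s + 2|·|s - 3|.
Assume first that |s + 2| < 1, so |s| < 3. Then |s - 3| ≤ 3 + 3 = 6.
Hence |(s^2 - s - 8) + 2| ≤ 6|s + 2| < ε provided |s + 2| < ε/6.
Choosing δ = min(1, ε/6) ensures both conditions, hence |(s^2 - s - 8) + 2| < ε.

δ = min(1, ε/6)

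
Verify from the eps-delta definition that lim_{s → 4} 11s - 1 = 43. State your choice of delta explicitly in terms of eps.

delta = eps/11

Suppose eps > 0. We need delta > 0 so that 0 < |s − 4| < delta implies |(11s - 1) − 43| < eps.
|(11s - 1) − 43| = |11s - 44| = 11|s − 4|.
So 11|s − 4| < eps exactly when |s − 4| < eps/11.
Choosing delta = eps/11 gives |(11s - 1) − 43| = 11|s − 4| < eps whenever |s − 4| < delta.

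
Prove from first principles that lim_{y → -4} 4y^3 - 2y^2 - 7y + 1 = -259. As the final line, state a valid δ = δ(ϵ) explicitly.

δ = min(1, ϵ/255)

Suppose ϵ > 0. We want δ > 0 such that 0 < |y + 4| < δ implies |(4y^3 - 2y^2 - 7y + 1) + 259| < ϵ.
(4y^3 - 2y^2 - 7y + 1) + 259 = 4y^3 - 2y^2 - 7y + 260 = (y + 4)(4y^2 - 18y + 65).
So |(4y^3 - 2y^2 - 7y + 1) + 259| = |y + 4|·|4y^2 - 18y + 65|.
Require δ ≤ 1. Then |y + 4| < 1 gives |y| < 5, and by the triangle inequality |4y^2 - 18y + 65| ≤ 4·5^2 + 18·5 + 65 = 255.
Hence |(4y^3 - 2y^2 - 7y + 1) + 259| ≤ 255|y + 4| < ϵ provided |y + 4| < ϵ/255.
Take δ = min(1, ϵ/255). Then 0 < |y + 4| < δ gives both |y + 4| < 1 and |y + 4| < ϵ/255, so |(4y^3 - 2y^2 - 7y + 1) + 259| < ϵ.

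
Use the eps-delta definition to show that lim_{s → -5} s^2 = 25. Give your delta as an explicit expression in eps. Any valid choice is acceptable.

delta = min(1, eps/11)

Let eps > 0. We seek delta > 0 with 0 < |s + 5| < delta ⇒ |s^2 − 25| < eps.
Factor: s^2 − 25 = (s + 5)(s - 5), so |s^2 − 25| = |s + 5|·|s - 5|.
Impose delta ≤ 1 so that |s| < 6; then |s - 5| ≤ 11.
Hence |s^2 − 25| ≤ 11|s + 5|, which is < eps once |s + 5| < eps/11.
Take delta = min(1, eps/11). If 0 < |s + 5| < delta then both bounds hold and |s^2 − 25| ≤ 11|s + 5| < 11·(eps/11) = eps.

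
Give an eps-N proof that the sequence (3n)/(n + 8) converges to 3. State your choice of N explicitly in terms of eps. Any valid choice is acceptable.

N = 24/eps

Let eps > 0 be given. For n ≥ 1, |(3n)/(n + 8) − 3| = |-24|/((n + 8)) = 24/((n + 8)).
Since n + 8 ≥ n for n ≥ 1, this is ≤ 24/(n) = 24/n.
So |(3n)/(n + 8) − 3| < eps whenever n > 24/eps.
Take N = 24/eps. If n > N then |(3n)/(n + 8) − 3| ≤ 24/n < eps.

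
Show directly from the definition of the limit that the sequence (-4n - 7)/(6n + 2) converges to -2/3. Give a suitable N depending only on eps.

Fix eps > 0. For n ≥ 1, |(-4n - 7)/(6n + 2) + 2/3| = |-34|/(6(6n + 2)) = 34/(6(6n + 2)).
Since 6n + 2 ≥ 6n for n ≥ 1, this is ≤ 34/(6·6n) = (17/18)/n.
So |(-4n - 7)/(6n + 2) + 2/3| < eps whenever n > (17/18)/eps.
Take N = (17/18)/eps. If n > N then |(-4n - 7)/(6n + 2) + 2/3| ≤ (17/18)/n < eps.

N = (17/18)/eps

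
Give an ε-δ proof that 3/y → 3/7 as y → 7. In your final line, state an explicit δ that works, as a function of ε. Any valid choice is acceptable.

Fix ε > 0. We seek δ > 0 such that 0 < |y − 7| < δ implies |3/y − (3/7)| < ε.
|3/y − (3/7)| = 3·|7 − y|/(7·|y|) = 3|y − 7|/(7|y|).
Restrict δ ≤ 7/2. Then |y − 7| < 7/2 gives |y| > 7/2, so 7|y| > 49/2.
Then |3/y − (3/7)| < 3|y − 7|/(49/2), which is < ε when |y − 7| < (49/6)ε.
Take δ = min(7/2, (49/6)ε). Then 0 < |y − 7| < δ gives both |y − 7| < 7/2 and |y − 7| < (49/6)ε, so |3/y − (3/7)| < ε.

δ = min(7/2, (49/6)ε)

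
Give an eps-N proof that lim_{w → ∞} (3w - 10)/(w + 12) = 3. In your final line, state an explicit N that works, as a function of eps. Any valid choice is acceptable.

N = 46/eps

Fix eps > 0. We seek N > 0 such that w > N implies |(3w - 10)/(w + 12) − 3| < eps.
(3w - 10)/(w + 12) − 3 = ((3w - 10) − 3(w + 12)) / ((w + 12)) = -46/((w + 12)).
For w > 0 we have w + 12 > w, so |(3w - 10)/(w + 12) − 3| = 46/((w + 12)) < 46/(w) = 46/w.
Thus |(3w - 10)/(w + 12) − 3| < eps whenever w > 46/eps.
Take N = 46/eps. If w > N then |(3w - 10)/(w + 12) − 3| < 46/w < eps.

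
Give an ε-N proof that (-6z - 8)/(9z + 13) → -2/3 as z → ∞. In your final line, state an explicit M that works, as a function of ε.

Let ε > 0 be given. We seek M > 0 such that z > M implies |(-6z - 8)/(9z + 13) + 2/3| < ε.
(-6z - 8)/(9z + 13) + 2/3 = (9(-6z - 8) − (-6)(9z + 13)) / (9(9z + 13)) = 6/(9(9z + 13)).
For z > 0 we have 9z + 13 > 9z, so |(-6z - 8)/(9z + 13) + 2/3| = 6/(9(9z + 13)) < 6/(9·9z) = (2/27)/z.
Thus |(-6z - 8)/(9z + 13) + 2/3| < ε whenever z > (2/27)/ε.
Take M = (2/27)/ε. If z > M then |(-6z - 8)/(9z + 13) + 2/3| < (2/27)/z < ε.

M = (2/27)/ε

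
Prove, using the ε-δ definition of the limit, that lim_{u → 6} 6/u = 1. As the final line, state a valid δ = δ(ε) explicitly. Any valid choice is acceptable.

Suppose ε > 0. We seek δ > 0 such that 0 < |u − 6| < δ implies |6/u − 1| < ε.
|6/u − 1| = 6·|6 − u|/(6·|u|) = 6|u − 6|/(6|u|).
Require δ ≤ 3 so that |u| > 6 − 3 = 3, hence 6|u| > 18.
Then |6/u − 1| < 6|u − 6|/18, which is < ε when |u − 6| < 3ε.
Take δ = min(3, 3ε). Then 0 < |u − 6| < δ gives both |u − 6| < 3 and |u − 6| < 3ε, so |6/u − 1| < ε.

δ = min(3, 3ε)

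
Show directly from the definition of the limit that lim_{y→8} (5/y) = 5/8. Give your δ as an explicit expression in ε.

δ = min(4, (32/5)ε)

Let ε > 0 be given. We seek δ > 0 such that 0 < |y − 8| < δ implies |5/y − (5/8)| < ε.
|5/y − (5/8)| = 5·|8 − y|/(8·|y|) = 5|y − 8|/(8|y|).
Require δ ≤ 4 so that |y| > 8 − 4 = 4, hence 8|y| > 32.
Then |5/y − (5/8)| < 5|y − 8|/32, which is < ε when |y − 8| < (32/5)ε.
Take δ = min(4, (32/5)ε). Then 0 < |y − 8| < δ gives both |y − 8| < 4 and |y − 8| < (32/5)ε, so |5/y − (5/8)| < ε.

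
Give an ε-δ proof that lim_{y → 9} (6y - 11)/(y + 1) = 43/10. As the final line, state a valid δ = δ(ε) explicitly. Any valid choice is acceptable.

Let ε > 0 be given. We want δ > 0 with 0 < |y − 9| < δ ⇒ |(6y - 11)/(y + 1) − (43/10)| < ε.
Combining over a common denominator, (6y - 11)/(y + 1) − (43/10) = [(6y - 11)·10 − 43·(y + 1)] / [10·(y + 1)] = 17(y − 9) / (10(y + 1)).
So |(6y - 11)/(y + 1) − (43/10)| = 17|y − 9| / (10·|y + 1|).
Restrict δ ≤ 5. Then |y − 9| < 5 gives |y + 1| = |(y − 9) + 10| ≥ 10 − 5 = 5.
Hence |(6y - 11)/(y + 1) − (43/10)| < 17|y − 9|/(10·5) = (17/50)|y − 9|, which is < ε once |y − 9| < (50/17)ε.
Take δ = min(5, (50/17)ε). Then 0 < |y − 9| < δ forces both bounds, so |(6y - 11)/(y + 1) − (43/10)| < ε.

δ = min(5, (50/17)ε)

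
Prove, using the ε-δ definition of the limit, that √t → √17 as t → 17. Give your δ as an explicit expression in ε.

δ = min(17, √17·ε)

Let ε > 0 be given. We want δ > 0 such that 0 < |t − 17| < δ implies |√t − √17| < ε.
Multiplying by the conjugate, |√t − √17| = |t − 17|/(√t + √17).
Restrict δ ≤ 17 so that |t − 17| < 17 forces t > 0, and then √t + √17 > √17.
Hence |√t − √17| < |t − 17|/√17, which is < ε once |t − 17| < √17·ε.
Take δ = min(17, √17·ε). If 0 < |t − 17| < δ then t > 0 and |√t − √17| < |t − 17|/√17 < ε.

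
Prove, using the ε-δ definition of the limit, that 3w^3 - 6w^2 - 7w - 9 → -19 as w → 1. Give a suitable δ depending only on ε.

δ = min(1, ε/28)

Let ε > 0 be given. We want δ > 0 such that 0 < |w − 1| < δ implies |(3w^3 - 6w^2 - 7w - 9) + 19| < ε.
(3w^3 - 6w^2 - 7w - 9) + 19 = 3w^3 - 6w^2 - 7w + 10 = (w − 1)(3w^2 - 3w - 10).
So |(3w^3 - 6w^2 - 7w - 9) + 19| = |w − 1|·|3w^2 - 3w - 10|.
Require δ ≤ 1. Then |w − 1| < 1 gives |w| < 2, and by the triangle inequality |3w^2 - 3w - 10| ≤ 3·2^2 + 3·2 + 10 = 28.
Hence |(3w^3 - 6w^2 - 7w - 9) + 19| ≤ 28|w − 1| < ε provided |w − 1| < ε/28.
Take δ = min(1, ε/28). Then 0 < |w − 1| < δ gives both |w − 1| < 1 and |w − 1| < ε/28, so |(3w^3 - 6w^2 - 7w - 9) + 19| < ε.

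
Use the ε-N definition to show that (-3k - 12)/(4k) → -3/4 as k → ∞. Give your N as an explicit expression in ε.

N = 3/ε

Suppose ε > 0. For k ≥ 1, |(-3k - 12)/(4k) + 3/4| = |-48|/(4(4k)) = 48/(4(4k)).
Since 4k ≥ 4k for k ≥ 1, this is ≤ 48/(4·4k) = 3/k.
So |(-3k - 12)/(4k) + 3/4| < ε whenever k > 3/ε.
Take N = 3/ε. If k > N then |(-3k - 12)/(4k) + 3/4| ≤ 3/k < ε.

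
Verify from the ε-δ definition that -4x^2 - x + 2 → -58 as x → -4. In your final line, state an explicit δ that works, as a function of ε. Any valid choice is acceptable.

Fix ε > 0. We want δ > 0 such that 0 < |x + 4| < δ implies |(-4x^2 - x + 2) + 58| < ε.
(-4x^2 - x + 2) + 58 = -4x^2 - x + 60 = (x + 4)(-4x + 15).
So |(-4x^2 - x + 2) + 58| = |x + 4|·|-4x + 15|.
Assume first that |x + 4| < 2, so |x| < 6. Then |-4x + 15| ≤ 4·6 + 15 = 39.
Hence |(-4x^2 - x + 2) + 58| ≤ 39|x + 4| < ε provided |x + 4| < ε/39.
Take δ = min(2, ε/39). Then 0 < |x + 4| < δ gives both |x + 4| < 2 and |x + 4| < ε/39, so |(-4x^2 - x + 2) + 58| < ε.

δ = min(2, ε/39)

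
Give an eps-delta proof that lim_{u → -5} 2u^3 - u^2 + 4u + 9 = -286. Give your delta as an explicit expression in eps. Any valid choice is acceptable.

delta = min(1, eps/197)

Suppose eps > 0. We want delta > 0 such that 0 < |u + 5| < delta implies |(2u^3 - u^2 + 4u + 9) + 286| < eps.
(2u^3 - u^2 + 4u + 9) + 286 = 2u^3 - u^2 + 4u + 295 = (u + 5)(2u^2 - 11u + 59).
So |(2u^3 - u^2 + 4u + 9) + 286| = |u + 5|·|2u^2 - 11u + 59|.
Require delta ≤ 1. Then |u + 5| < 1 gives |u| < 6, and by the triangle inequality |2u^2 - 11u + 59| ≤ 2·6^2 + 11·6 + 59 = 197.
Hence |(2u^3 - u^2 + 4u + 9) + 286| ≤ 197|u + 5| < eps provided |u + 5| < eps/197.
Take delta = min(1, eps/197). Then 0 < |u + 5| < delta gives both |u + 5| < 1 and |u + 5| < eps/197, so |(2u^3 - u^2 + 4u + 9) + 286| < eps.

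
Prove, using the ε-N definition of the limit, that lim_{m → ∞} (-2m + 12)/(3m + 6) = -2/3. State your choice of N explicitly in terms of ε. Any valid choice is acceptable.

N = (16/3)/ε

Suppose ε > 0. For m ≥ 1, |(-2m + 12)/(3m + 6) + 2/3| = |48|/(3(3m + 6)) = 48/(3(3m + 6)).
Since 3m + 6 ≥ 3m for m ≥ 1, this is ≤ 48/(3·3m) = (16/3)/m.
So |(-2m + 12)/(3m + 6) + 2/3| < ε whenever m > (16/3)/ε.
Take N = (16/3)/ε. If m > N then |(-2m + 12)/(3m + 6) + 2/3| ≤ (16/3)/m < ε.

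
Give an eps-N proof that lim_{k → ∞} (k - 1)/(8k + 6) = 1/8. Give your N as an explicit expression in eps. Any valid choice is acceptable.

N = (7/32)/eps

Let eps > 0 be given. For k ≥ 1, |(k - 1)/(8k + 6) − (1/8)| = |-14|/(8(8k + 6)) = 14/(8(8k + 6)).
Since 8k + 6 ≥ 8k for k ≥ 1, this is ≤ 14/(8·8k) = (7/32)/k.
So |(k - 1)/(8k + 6) − (1/8)| < eps whenever k > (7/32)/eps.
Take N = (7/32)/eps. If k > N then |(k - 1)/(8k + 6) − (1/8)| ≤ (7/32)/k < eps.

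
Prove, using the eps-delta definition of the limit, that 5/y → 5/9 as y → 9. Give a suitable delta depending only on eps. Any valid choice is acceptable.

Suppose eps > 0. We seek delta > 0 such that 0 < |y − 9| < delta implies |5/y − (5/9)| < eps.
|5/y − (5/9)| = 5·|9 − y|/(9·|y|) = 5|y − 9|/(9|y|).
Require delta ≤ 9/2 so that |y| > 9 − 9/2 = 9/2, hence 9|y| > 81/2.
Then |5/y − (5/9)| < 5|y − 9|/(81/2), which is < eps when |y − 9| < (81/10)eps.
Take delta = min(9/2, (81/10)eps). Then 0 < |y − 9| < delta gives both |y − 9| < 9/2 and |y − 9| < (81/10)eps, so |5/y − (5/9)| < eps.

delta = min(9/2, (81/10)eps)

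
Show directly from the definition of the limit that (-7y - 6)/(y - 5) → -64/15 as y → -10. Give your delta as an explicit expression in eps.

delta = min(15/2, (225/82)eps)

Let eps > 0 be given. We want delta > 0 with 0 < |y + 10| < delta ⇒ |(-7y - 6)/(y - 5) + 64/15| < eps.
Combining over a common denominator, (-7y - 6)/(y - 5) + 64/15 = [(-7y - 6)·(-15) − 64·(y - 5)] / [(-15)·(y - 5)] = 41(y + 10) / ((-15)(y - 5)).
So |(-7y - 6)/(y - 5) + 64/15| = 41|y + 10| / (15·|y − 5|).
Restrict delta ≤ 15/2. Then |y + 10| < 15/2 gives |y − 5| = |(y + 10) + (-15)| ≥ 15 − 15/2 = 15/2.
Hence |(-7y - 6)/(y - 5) + 64/15| < 41|y + 10|/(15·(15/2)) = (82/225)|y + 10|, which is < eps once |y + 10| < (225/82)eps.
Take delta = min(15/2, (225/82)eps). Then 0 < |y + 10| < delta forces both bounds, so |(-7y - 6)/(y - 5) + 64/15| < eps.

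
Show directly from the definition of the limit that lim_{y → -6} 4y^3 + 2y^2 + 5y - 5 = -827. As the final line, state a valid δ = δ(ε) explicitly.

Fix ε > 0. We want δ > 0 such that 0 < |y + 6| < δ implies |(4y^3 + 2y^2 + 5y - 5) + 827| < ε.
(4y^3 + 2y^2 + 5y - 5) + 827 = 4y^3 + 2y^2 + 5y + 822 = (y + 6)(4y^2 - 22y + 137).
So |(4y^3 + 2y^2 + 5y - 5) + 827| = |y + 6|·|4y^2 - 22y + 137|.
Require δ ≤ 2. Then |y + 6| < 2 gives |y| < 8, and by the triangle inequality |4y^2 - 22y + 137| ≤ 4·8^2 + 22·8 + 137 = 569.
Hence |(4y^3 + 2y^2 + 5y - 5) + 827| ≤ 569|y + 6| < ε provided |y + 6| < ε/569.
Choosing δ = min(2, ε/569) ensures both conditions, hence |(4y^3 + 2y^2 + 5y - 5) + 827| < ε.

δ = min(2, ε/569)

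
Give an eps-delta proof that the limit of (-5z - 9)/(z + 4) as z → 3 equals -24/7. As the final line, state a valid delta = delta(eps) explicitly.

Let eps > 0 be given. We want delta > 0 with 0 < |z − 3| < delta ⇒ |(-5z - 9)/(z + 4) + 24/7| < eps.
Combining over a common denominator, (-5z - 9)/(z + 4) + 24/7 = [(-5z - 9)·7 − (-24)·(z + 4)] / [7·(z + 4)] = -11(z − 3) / (7(z + 4)).
So |(-5z - 9)/(z + 4) + 24/7| = 11|z − 3| / (7·|z + 4|).
Require delta ≤ 7/2, so |z + 4| ≥ |7| − |z − 3| > 7 − 7/2 = 7/2.
Hence |(-5z - 9)/(z + 4) + 24/7| < 11|z − 3|/(7·(7/2)) = (22/49)|z − 3|, which is < eps once |z − 3| < (49/22)eps.
Take delta = min(7/2, (49/22)eps). Then 0 < |z − 3| < delta forces both bounds, so |(-5z - 9)/(z + 4) + 24/7| < eps.

delta = min(7/2, (49/22)eps)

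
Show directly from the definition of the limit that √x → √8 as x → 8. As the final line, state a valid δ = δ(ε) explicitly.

Fix ε > 0. We want δ > 0 such that 0 < |x − 8| < δ implies |√x − √8| < ε.
Rationalise: √x − √8 = (x − 8)/(√x + √8), so |√x − √8| = |x − 8|/(√x + √8).
Restrict δ ≤ 8 so that |x − 8| < 8 forces x > 0, and then √x + √8 > √8.
Hence |√x − √8| < |x − 8|/√8, which is < ε once |x − 8| < √8·ε.
Take δ = min(8, √8·ε). If 0 < |x − 8| < δ then x > 0 and |√x − √8| < |x − 8|/√8 < ε.

δ = min(8, √8·ε)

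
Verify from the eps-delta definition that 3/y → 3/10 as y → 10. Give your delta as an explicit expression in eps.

Fix eps > 0. We seek delta > 0 such that 0 < |y − 10| < delta implies |3/y − (3/10)| < eps.
|3/y − (3/10)| = 3·|10 − y|/(10·|y|) = 3|y − 10|/(10|y|).
Restrict delta ≤ 5. Then |y − 10| < 5 gives |y| > 5, so 10|y| > 50.
Then |3/y − (3/10)| < 3|y − 10|/50, which is < eps when |y − 10| < (50/3)eps.
Take delta = min(5, (50/3)eps). Then 0 < |y − 10| < delta gives both |y − 10| < 5 and |y − 10| < (50/3)eps, so |3/y − (3/10)| < eps.

delta = min(5, (50/3)eps)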